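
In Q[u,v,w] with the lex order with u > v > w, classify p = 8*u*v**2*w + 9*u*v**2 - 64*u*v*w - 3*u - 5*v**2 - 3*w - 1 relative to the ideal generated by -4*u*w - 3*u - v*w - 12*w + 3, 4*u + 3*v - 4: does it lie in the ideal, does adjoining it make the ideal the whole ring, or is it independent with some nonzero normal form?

First compute the reduced Gröbner basis of I by Buchberger's algorithm.
f_1 = -4*u*w - 3*u - v*w - 12*w + 3, LT = u*w.
f_2 = 4*u + 3*v - 4, LT = u.

S(f_1,f_2): lcm = u*w. S = 3/4*u - 1/2*v*w + 4*w - 3/4.
  leading term u: subtract (3/16)·f_2 from 3/4*u - 1/2*v*w + 4*w - 3/4 → -1/2*v*w - 9/16*v + 4*w
  leading term v*w: no divisor's leading term divides it; move -1/2*v*w to the remainder.
  leading term v: no divisor's leading term divides it; move -9/16*v to the remainder.
  leading term w: no divisor's leading term divides it; move 4*w to the remainder.
  remainder -1/2*v*w - 9/16*v + 4*w ≠ 0; add h_3 = -1/2*v*w - 9/16*v + 4*w to the basis.

The other S-polynomials (S(f_1,h_3), S(f_2,h_3)) all reduce to 0 modulo the current basis, so we have a Gröbner basis.
Inter-reduce: drop elements whose leading term is divisible by another's, tail-reduce, and make monic.
Reduced Gröbner basis: {u + 3/4*v - 1, v*w + 9/8*v - 8*w}.
Label its elements g_1 = u + 3/4*v - 1, g_2 = v*w + 9/8*v - 8*w.

Reduce p = 8*u*v**2*w + 9*u*v**2 - 64*u*v*w - 3*u - 5*v**2 - 3*w - 1 modulo G:
  leading term u*v**2*w: subtract (8*v**2*w)·g_1 from 8*u*v**2*w + 9*u*v**2 - 64*u*v*w - 3*u - 5*v**2 - 3*w - 1 → 9*u*v**2 - 64*u*v*w - 3*u - 6*v**3*w + 8*v**2*w - 5*v**2 - 3*w - 1
  leading term u*v**2: subtract (9*v**2)·g_1 from 9*u*v**2 - 64*u*v*w - 3*u - 6*v**3*w + 8*v**2*w - 5*v**2 - 3*w - 1 → -64*u*v*w - 3*u - 6*v**3*w - 27/4*v**3 + 8*v**2*w + 4*v**2 - 3*w - 1
  leading term u*v*w: subtract (-64*v*w)·g_1 from -64*u*v*w - 3*u - 6*v**3*w - 27/4*v**3 + 8*v**2*w + 4*v**2 - 3*w - 1 → -3*u - 6*v**3*w - 27/4*v**3 + 56*v**2*w + 4*v**2 - 64*v*w - 3*w - 1
  leading term u: subtract (-3)·g_1 from -3*u - 6*v**3*w - 27/4*v**3 + 56*v**2*w + 4*v**2 - 64*v*w - 3*w - 1 → -6*v**3*w - 27/4*v**3 + 56*v**2*w + 4*v**2 - 64*v*w + 9/4*v - 3*w - 4
  leading term v**3*w: subtract (-6*v**2)·g_2 from -6*v**3*w - 27/4*v**3 + 56*v**2*w + 4*v**2 - 64*v*w + 9/4*v - 3*w - 4 → 8*v**2*w + 4*v**2 - 64*v*w + 9/4*v - 3*w - 4
  leading term v**2*w: subtract (8*v)·g_2 from 8*v**2*w + 4*v**2 - 64*v*w + 9/4*v - 3*w - 4 → -5*v**2 + 9/4*v - 3*w - 4
  leading term v**2: no divisor's leading term divides it; move -5*v**2 to the remainder.
  leading term v: no divisor's leading term divides it; move 9/4*v to the remainder.
  leading term w: no divisor's leading term divides it; move -3*w to the remainder.
  leading term 1: no divisor's leading term divides it; move -4 to the remainder.
  normal form = -5*v**2 + 9/4*v - 3*w - 4.
The normal form is nonzero, so p ∉ I. Since p minus its normal form lies in I, I + (p) = I + (r) where r = -5*v**2 + 9/4*v - 3*w - 4; decide whether this ideal is the whole ring.
Run Buchberger on G together with r (pairs among the g_i already reduce to 0 since G is a Gröbner basis):
g_1 = u + 3/4*v - 1, LT = u.
g_2 = v*w + 9/8*v - 8*w, LT = v*w.
r = -5*v**2 + 9/4*v - 3*w - 4, LT = v**2.

S(g_2,r): lcm = v**2*w. S = 9/8*v**2 - 151/20*v*w - 3/5*w**2 - 4/5*w.
  leading term v**2: subtract (-9/40)·r from 9/8*v**2 - 151/20*v*w - 3/5*w**2 - 4/5*w → -151/20*v*w + 81/160*v - 3/5*w**2 - 59/40*w - 9/10
  leading term v*w: subtract (-151/20)·g_2 from -151/20*v*w + 81/160*v - 3/5*w**2 - 59/40*w - 9/10 → 9*v - 3/5*w**2 - 495/8*w - 9/10
  leading term v: no divisor's leading term divides it; move 9*v to the remainder.
  leading term w**2: no divisor's leading term divides it; move -3/5*w**2 to the remainder.
  leading term w: no divisor's leading term divides it; move -495/8*w to the remainder.
  leading term 1: no divisor's leading term divides it; move -9/10 to the remainder.
  remainder 9*v - 3/5*w**2 - 495/8*w - 9/10 ≠ 0; add m_4 = 9*v - 3/5*w**2 - 495/8*w - 9/10 to the basis.

S(g_2,m_4): lcm = v*w. S = 9/8*v + 1/15*w**3 + 55/8*w**2 - 79/10*w.
  leading term v: subtract (1/8)·m_4 from 9/8*v + 1/15*w**3 + 55/8*w**2 - 79/10*w → 1/15*w**3 + 139/20*w**2 - 53/320*w + 9/80
  leading term w**3: no divisor's leading term divides it; move 1/15*w**3 to the remainder.
  leading term w**2: no divisor's leading term divides it; move 139/20*w**2 to the remainder.
  leading term w: no divisor's leading term divides it; move -53/320*w to the remainder.
  leading term 1: no divisor's leading term divides it; move 9/80 to the remainder.
  remainder 1/15*w**3 + 139/20*w**2 - 53/320*w + 9/80 ≠ 0; add m_5 = 1/15*w**3 + 139/20*w**2 - 53/320*w + 9/80 to the basis.

The other S-polynomials (S(g_1,g_2), S(g_1,r), S(g_1,m_4), S(r,m_4), S(g_1,m_5), S(g_2,m_5), S(r,m_5), S(m_4,m_5)) all reduce to 0 modulo the current basis, so we have a Gröbner basis.
Inter-reduce: drop elements whose leading term is divisible by another's, tail-reduce, and make monic.
Reduced Gröbner basis: {u + 1/20*w**2 + 165/32*w - 37/40, v - 1/15*w**2 - 55/8*w - 1/10, w**3 + 417/4*w**2 - 159/64*w + 27/16}.
The reduced Gröbner basis of I + (p) is {u + 1/20*w**2 + 165/32*w - 37/40, v - 1/15*w**2 - 55/8*w - 1/10, w**3 + 417/4*w**2 - 159/64*w + 27/16} ≠ {1}, a proper ideal, so the enlarged system stays consistent: p is independent of I, with normal form -5*v**2 + 9/4*v - 3*w - 4.

8*u*v**2*w + 9*u*v**2 - 64*u*v*w - 3*u - 5*v**2 - 3*w - 1 is independent of I; its normal form modulo I is -5*v**2 + 9/4*v - 3*w - 4.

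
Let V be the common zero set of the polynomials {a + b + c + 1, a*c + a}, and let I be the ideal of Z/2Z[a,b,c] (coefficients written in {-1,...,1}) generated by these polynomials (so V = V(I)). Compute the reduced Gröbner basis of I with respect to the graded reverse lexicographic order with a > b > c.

f_1 = a + b + c + 1, LT = a.
f_2 = a*c + a, LT = a*c.

S(f_1,f_2): lcm = a*c. S = b*c + c**2 + a + c.
  leading term b*c: no divisor's leading term divides it; move b*c to the remainder.
  leading term c**2: no divisor's leading term divides it; move c**2 to the remainder.
  leading term a: subtract (1)·f_1 from a + c → b + 1
  leading term b: no divisor's leading term divides it; move b to the remainder.
  leading term 1: no divisor's leading term divides it; move 1 to the remainder.
  remainder b*c + c**2 + b + 1 ≠ 0; add g_3 = b*c + c**2 + b + 1 to the basis.

The other S-polynomials (S(f_1,g_3), S(f_2,g_3)) all reduce to 0 modulo the current basis, so we have a Gröbner basis.
Inter-reduce: drop elements whose leading term is divisible by another's, tail-reduce, and make monic.

G = {b*c + c**2 + b + 1, a + b + c + 1}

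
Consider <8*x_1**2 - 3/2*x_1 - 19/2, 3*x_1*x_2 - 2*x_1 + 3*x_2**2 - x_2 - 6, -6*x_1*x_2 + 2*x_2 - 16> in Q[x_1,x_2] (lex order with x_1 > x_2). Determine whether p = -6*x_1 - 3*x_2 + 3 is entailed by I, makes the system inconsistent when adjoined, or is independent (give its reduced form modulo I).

Adjoining -6*x_1 - 3*x_2 + 3 makes the ideal the whole ring: the system is inconsistent.

First compute the reduced Gröbner basis of I by Buchberger's algorithm.
f_1 = 8*x_1**2 - 3/2*x_1 - 19/2, LT = x_1**2.
f_2 = 3*x_1*x_2 - 2*x_1 + 3*x_2**2 - x_2 - 6, LT = x_1*x_2.
f_3 = -6*x_1*x_2 + 2*x_2 - 16, LT = x_1*x_2.

S(f_1,f_2): lcm = x_1**2*x_2. S = 2/3*x_1**2 - x_1*x_2**2 + 7/48*x_1*x_2 + 2*x_1 - 19/16*x_2.
  reduce S modulo (f_1, f_2, f_3):
  remainder 16/9*x_1 + x_2**3 + 3/16*x_2**2 - 121/36*x_2 - 1/4 ≠ 0; add h_4 = 16/9*x_1 + x_2**3 + 3/16*x_2**2 - 121/36*x_2 - 1/4 to the basis.

S(f_1,f_3): lcm = x_1**2*x_2. S = 7/48*x_1*x_2 - 8/3*x_1 - 19/16*x_2.
  reduce S modulo (f_1, f_2, f_3, h_4):
  remainder 185/128*x_2**3 + 769/6144*x_2**2 - 9211/1536*x_2 - 107/1536 ≠ 0; add h_5 = 185/128*x_2**3 + 769/6144*x_2**2 - 9211/1536*x_2 - 107/1536 to the basis.

S(f_2,f_3): lcm = x_1*x_2. S = -2/3*x_1 + x_2**2 - 14/3.
  reduce S modulo (f_1, f_2, f_3, h_4, h_5):
  remainder 192/185*x_2**2 + 164/555*x_2 - 2632/555 ≠ 0; add h_6 = 192/185*x_2**2 + 164/555*x_2 - 2632/555 to the basis.

S(f_1,h_4): lcm = x_1**2. S = -9/16*x_1*x_2**3 - 27/256*x_1*x_2**2 + 121/64*x_1*x_2 - 3/64*x_1 - 19/16.
  reduce S modulo (f_1, f_2, f_3, h_4, h_5, h_6):
  remainder 93917/284160*x_2 - 93917/142080 ≠ 0; add h_7 = 93917/284160*x_2 - 93917/142080 to the basis.

The other S-polynomials (S(f_2,h_4), S(f_3,h_4), S(f_1,h_5), S(f_2,h_5), S(f_3,h_5), S(h_4,h_5), S(f_1,h_6), S(f_2,h_6), S(f_3,h_6), S(h_4,h_6), S(h_5,h_6), S(f_1,h_7), S(f_2,h_7), S(f_3,h_7), S(h_4,h_7), S(h_5,h_7), S(h_6,h_7)) all reduce to 0 modulo the current basis, so we have a Gröbner basis.
Inter-reduce: drop elements whose leading term is divisible by another's, tail-reduce, and make monic.
Reduced Gröbner basis: {x_1 + 1, x_2 - 2}.
Label its elements g_1 = x_1 + 1, g_2 = x_2 - 2.

Reduce p = -6*x_1 - 3*x_2 + 3 modulo G:
  leading term x_1: subtract (-6)·g_1 from -6*x_1 - 3*x_2 + 3 → -3*x_2 + 9
  leading term x_2: subtract (-3)·g_2 from -3*x_2 + 9 → 3
  leading term 1: no divisor's leading term divides it; move 3 to the remainder.
  normal form = 3.
The normal form is nonzero, so p ∉ I. Since p minus its normal form lies in I, I + (p) = I + (r) where r = 3; decide whether this ideal is the whole ring.
Here r = 3 is a nonzero constant, hence a unit: 1 ∈ I + (p), the Gröbner basis of I + (p) is {1}, and the enlarged system has no common solution — adjoining p is inconsistent.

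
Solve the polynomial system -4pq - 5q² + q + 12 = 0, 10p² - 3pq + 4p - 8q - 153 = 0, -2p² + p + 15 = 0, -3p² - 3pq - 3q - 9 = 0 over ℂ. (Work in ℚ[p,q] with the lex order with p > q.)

Compute a lex Gröbner basis by Buchberger's algorithm.
f_1 = -4pq - 5q² + q + 12, LT = pq.
f_2 = 10p² - 3pq + 4p - 8q - 153, LT = p².
f_3 = -2p² + p + 15, LT = p².
f_4 = -3p² - 3pq - 3q - 9, LT = p².

S(f_1,f_2): lcm = p²q. S = 31/20pq² - 13/20pq - 3p + ⅘q² + 153/10q.
  leading term pq²: subtract (-31/80q)·f_1 from 31/20pq² - 13/20pq - 3p + ⅘q² + 153/10q → -13/20pq - 3p - 31/16q³ + 19/16q² + 399/20q
  leading term pq: subtract (13/80)·f_1 from -13/20pq - 3p - 31/16q³ + 19/16q² + 399/20q → -3p - 31/16q³ + 2q² + 1583/80q - 39/20
  leading term p: no divisor's leading term divides it; move -3p to the remainder.
  leading term q³: no divisor's leading term divides it; move -31/16q³ to the remainder.
  leading term q²: no divisor's leading term divides it; move 2q² to the remainder.
  leading term q: no divisor's leading term divides it; move 1583/80q to the remainder.
  leading term 1: no divisor's leading term divides it; move -39/20 to the remainder.
  remainder -3p - 31/16q³ + 2q² + 1583/80q - 39/20 ≠ 0; add h_5 = -3p - 31/16q³ + 2q² + 1583/80q - 39/20 to the basis.

S(f_1,f_3): lcm = p²q. S = 5/4pq² + ¼pq - 3p + 15/2q.
  leading term pq²: subtract (-5/16q)·f_1 from 5/4pq² + ¼pq - 3p + 15/2q → ¼pq - 3p - 25/16q³ + 5/16q² + 45/4q
  leading term pq: subtract (-1/16)·f_1 from ¼pq - 3p - 25/16q³ + 5/16q² + 45/4q → -3p - 25/16q³ + 181/16q + ¾
  leading term p: subtract (1)·h_5 from -3p - 25/16q³ + 181/16q + ¾ → ⅜q³ - 2q² - 339/40q + 27/10
  leading term q³: no divisor's leading term divides it; move ⅜q³ to the remainder.
  leading term q²: no divisor's leading term divides it; move -2q² to the remainder.
  leading term q: no divisor's leading term divides it; move -339/40q to the remainder.
  leading term 1: no divisor's leading term divides it; move 27/10 to the remainder.
  remainder ⅜q³ - 2q² - 339/40q + 27/10 ≠ 0; add h_6 = ⅜q³ - 2q² - 339/40q + 27/10 to the basis.

S(f_1,f_4): lcm = p²q. S = ¼pq² - ¼pq - 3p - q² - 3q.
  leading term pq²: subtract (-1/16q)·f_1 from ¼pq² - ¼pq - 3p - q² - 3q → -¼pq - 3p - 5/16q³ - 15/16q² - 9/4q
  leading term pq: subtract (1/16)·f_1 from -¼pq - 3p - 5/16q³ - 15/16q² - 9/4q → -3p - 5/16q³ - ⅝q² - 37/16q - ¾
  leading term p: subtract (1)·h_5 from -3p - 5/16q³ - ⅝q² - 37/16q - ¾ → 13/8q³ - 21/8q² - 221/10q + 6/5
  leading term q³: subtract (13/3)·h_6 from 13/8q³ - 21/8q² - 221/10q + 6/5 → 145/24q² + 117/8q - 21/2
  leading term q²: no divisor's leading term divides it; move 145/24q² to the remainder.
  leading term q: no divisor's leading term divides it; move 117/8q to the remainder.
  leading term 1: no divisor's leading term divides it; move -21/2 to the remainder.
  remainder 145/24q² + 117/8q - 21/2 ≠ 0; add h_7 = 145/24q² + 117/8q - 21/2 to the basis.

S(f_2,f_3): lcm = p². S = -3/10pq + 9/10p - ⅘q - 39/5.
  leading term pq: subtract (3/40)·f_1 from -3/10pq + 9/10p - ⅘q - 39/5 → 9/10p + ⅜q² - ⅞q - 87/10
  leading term p: subtract (-3/10)·h_5 from 9/10p + ⅜q² - ⅞q - 87/10 → -93/160q³ + 39/40q² + 4049/800q - 1857/200
  leading term q³: subtract (-31/20)·h_6 from -93/160q³ + 39/40q² + 4049/800q - 1857/200 → -17/8q² - 323/40q - 51/10
  leading term q²: subtract (-51/145)·h_7 from -17/8q² - 323/40q - 51/10 → -85/29q - 255/29
  leading term q: no divisor's leading term divides it; move -85/29q to the remainder.
  leading term 1: no divisor's leading term divides it; move -255/29 to the remainder.
  remainder -85/29q - 255/29 ≠ 0; add h_8 = -85/29q - 255/29 to the basis.

The other S-polynomials (S(f_2,f_4), S(f_3,f_4), S(f_1,h_5), S(f_2,h_5), S(f_3,h_5), S(f_4,h_5), S(f_1,h_6), S(f_2,h_6), S(f_3,h_6), S(f_4,h_6), S(h_5,h_6), S(f_1,h_7), S(f_2,h_7), S(f_3,h_7), S(f_4,h_7), S(h_5,h_7), S(h_6,h_7), S(f_1,h_8), S(f_2,h_8), S(f_3,h_8), S(f_4,h_8), S(h_5,h_8), S(h_6,h_8), S(h_7,h_8)) all reduce to 0 modulo the current basis, so we have a Gröbner basis.
Inter-reduce: drop elements whose leading term is divisible by another's, tail-reduce, and make monic.
Reduced Gröbner basis: {p - 3, q + 3}.

A lex Gröbner basis eliminates variables successively. Here q + 3 depends only on q, with roots {-3}; lifting each root through the earlier basis elements recovers the full solutions.
  q = -3: the earlier basis element becomes p - 3 = 0, giving p = 3 — point (3, -3).
Check: every point annihilates each of the original generators.

{(3, -3)}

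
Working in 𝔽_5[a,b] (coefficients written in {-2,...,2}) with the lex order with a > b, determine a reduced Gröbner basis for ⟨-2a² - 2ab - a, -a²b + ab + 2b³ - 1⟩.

This is the nonlinear analogue of row-reducing a linear system.

f_1 = -2a² - 2ab - a, LT = a².
f_2 = -a²b + ab + 2b³ - 1, LT = a²b.

S(f_1,f_2): lcm = a²b. S = ab² - ab + 2b³ - 1.
  reduce S modulo (f_1, f_2):
  remainder ab² - ab + 2b³ - 1 ≠ 0; add g_3 = ab² - ab + 2b³ - 1 to the basis.

S(f_1,g_3): lcm = a²b². S = a²b - ab³ - 2ab² + a.
  reduce S modulo (f_1, f_2, g_3):
  remainder -2ab + a + 2b⁴ - 2b³ - b + 1 ≠ 0; add g_4 = -2ab + a + 2b⁴ - 2b³ - b + 1 to the basis.

S(f_1,g_4): lcm = a²b. S = -2a² + ab⁴ - ab³ + ab² - 2a.
  reduce S modulo (f_1, f_2, g_3, g_4):
  remainder -2a - 2b⁵ - 2b⁴ + b² + b ≠ 0; add g_5 = -2a - 2b⁵ - 2b⁴ + b² + b to the basis.

S(f_1,g_5): lcm = a². S = -ab⁵ - ab⁴ - 2ab² - ab - 2a.
  reduce S modulo (f_1, f_2, g_3, g_4, g_5):
  remainder 2b⁶ + b⁵ + b⁴ + 2b³ + 2b² + 2b + 1 ≠ 0; add g_6 = 2b⁶ + b⁵ + b⁴ + 2b³ + 2b² + 2b + 1 to the basis.

The other S-polynomials (S(f_2,g_3), S(f_2,g_4), S(g_3,g_4), S(f_2,g_5), S(g_3,g_5), S(g_4,g_5), S(f_1,g_6), S(f_2,g_6), S(g_3,g_6), S(g_4,g_6), S(g_5,g_6)) all reduce to 0 modulo the current basis, so we have a Gröbner basis.
Inter-reduce: drop elements whose leading term is divisible by another's, tail-reduce, and make monic.

G = {a + b⁵ + b⁴ + 2b² + 2b, b⁶ - 2b⁵ - 2b⁴ + b³ + b² + b - 2}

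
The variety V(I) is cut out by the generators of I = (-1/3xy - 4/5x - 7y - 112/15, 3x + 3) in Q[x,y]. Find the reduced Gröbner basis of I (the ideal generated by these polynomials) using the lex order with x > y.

G = {x + 1, y + 1}

f_1 = -1/3xy - 4/5x - 7y - 112/15, LT = xy.
f_2 = 3x + 3, LT = x.

S(f_1,f_2): lcm = xy. S = 12/5x + 20y + 112/5.
  leading term x: subtract (4/5)·f_2 from 12/5x + 20y + 112/5 → 20y + 20
  leading term y: no divisor's leading term divides it; move 20y to the remainder.
  leading term 1: no divisor's leading term divides it; move 20 to the remainder.
  remainder 20y + 20 ≠ 0; add g_3 = 20y + 20 to the basis.

The other S-polynomials (S(f_1,g_3), S(f_2,g_3)) all reduce to 0 modulo the current basis, so we have a Gröbner basis.
Inter-reduce: drop elements whose leading term is divisible by another's, tail-reduce, and make monic.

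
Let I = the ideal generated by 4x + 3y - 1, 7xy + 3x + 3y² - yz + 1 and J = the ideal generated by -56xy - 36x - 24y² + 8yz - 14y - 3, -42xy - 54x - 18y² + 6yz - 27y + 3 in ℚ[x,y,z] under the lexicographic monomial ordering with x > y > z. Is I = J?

No, the ideals differ.

For a fixed monomial order, each ideal has a unique reduced Gröbner basis; comparing bases decides equality.
Buchberger on the first generating set:
f_1 = 4x + 3y - 1, LT = x.
f_2 = 7xy + 3x + 3y² - yz + 1, LT = xy.

S(f_1,f_2): lcm = xy. S = -3/7x + 9/28y² + 1/7yz - ¼y - 1/7.
  leading term x: subtract (-3/28)·f_1 from -3/7x + 9/28y² + 1/7yz - ¼y - 1/7 → 9/28y² + 1/7yz + 1/14y - ¼
  leading term y²: no divisor's leading term divides it; move 9/28y² to the remainder.
  leading term yz: no divisor's leading term divides it; move 1/7yz to the remainder.
  leading term y: no divisor's leading term divides it; move 1/14y to the remainder.
  leading term 1: no divisor's leading term divides it; move -¼ to the remainder.
  remainder 9/28y² + 1/7yz + 1/14y - ¼ ≠ 0; add g_3 = 9/28y² + 1/7yz + 1/14y - ¼ to the basis.

S(f_1,g_3): leading monomials are coprime, so the S-polynomial reduces to 0 (Buchberger's first criterion).
S(f_2,g_3): lcm = xy². S = -4/9xyz + 13/63xy + 7/9x + 3/7y³ - 1/7y²z + 1/7y.
  leading term xyz: subtract (-1/9yz)·f_1 from -4/9xyz + 13/63xy + 7/9x + 3/7y³ - 1/7y²z + 1/7y → 13/63xy + 7/9x + 3/7y³ + 4/21y²z - 1/9yz + 1/7y
  leading term xy: subtract (13/252y)·f_1 from 13/63xy + 7/9x + 3/7y³ + 4/21y²z - 1/9yz + 1/7y → 7/9x + 3/7y³ + 4/21y²z - 13/84y² - 1/9yz + 7/36y
  leading term x: subtract (7/36)·f_1 from 7/9x + 3/7y³ + 4/21y²z - 13/84y² - 1/9yz + 7/36y → 3/7y³ + 4/21y²z - 13/84y² - 1/9yz - 7/18y + 7/36
  leading term y³: subtract (4/3y)·g_3 from 3/7y³ + 4/21y²z - 13/84y² - 1/9yz - 7/18y + 7/36 → -¼y² - 1/9yz - 1/18y + 7/36
  leading term y²: subtract (-7/9)·g_3 from -¼y² - 1/9yz - 1/18y + 7/36 → 0
  remainder 0.

Every S-polynomial of the final basis reduces to 0, so we have a Gröbner basis.
Inter-reduce: drop elements whose leading term is divisible by another's, tail-reduce, and make monic.
Reduced Gröbner basis: {x + ¾y - ¼, y² + 4/9yz + 2/9y - 7/9}.

Buchberger on the second generating set:
h_1 = -56xy - 36x - 24y² + 8yz - 14y - 3, LT = xy.
h_2 = -42xy - 54x - 18y² + 6yz - 27y + 3, LT = xy.

S(h_1,h_2): lcm = xy. S = -9/14x - 11/28y + ⅛.
  leading term x: no divisor's leading term divides it; move -9/14x to the remainder.
  leading term y: no divisor's leading term divides it; move -11/28y to the remainder.
  leading term 1: no divisor's leading term divides it; move ⅛ to the remainder.
  remainder -9/14x - 11/28y + ⅛ ≠ 0; add k_3 = -9/14x - 11/28y + ⅛ to the basis.

S(h_1,k_3): lcm = xy. S = 9/14x - 23/126y² - 1/7yz + 4/9y + 3/56.
  leading term x: subtract (-1)·k_3 from 9/14x - 23/126y² - 1/7yz + 4/9y + 3/56 → -23/126y² - 1/7yz + 13/252y + 5/28
  leading term y²: no divisor's leading term divides it; move -23/126y² to the remainder.
  leading term yz: no divisor's leading term divides it; move -1/7yz to the remainder.
  leading term y: no divisor's leading term divides it; move 13/252y to the remainder.
  leading term 1: no divisor's leading term divides it; move 5/28 to the remainder.
  remainder -23/126y² - 1/7yz + 13/252y + 5/28 ≠ 0; add k_4 = -23/126y² - 1/7yz + 13/252y + 5/28 to the basis.

S(h_2,k_3): lcm = xy. S = 9/7x - 23/126y² - 1/7yz + 211/252y - 1/14.
  leading term x: subtract (-2)·k_3 from 9/7x - 23/126y² - 1/7yz + 211/252y - 1/14 → -23/126y² - 1/7yz + 13/252y + 5/28
  leading term y²: subtract (1)·k_4 from -23/126y² - 1/7yz + 13/252y + 5/28 → 0
  remainder 0.

S(h_1,k_4): lcm = xy². S = -18/23xyz + 149/161xy + 45/46x + 3/7y³ - 1/7y²z + ¼y² + 3/56y.
  leading term xyz: subtract (9/644z)·h_1 from -18/23xyz + 149/161xy + 45/46x + 3/7y³ - 1/7y²z + ¼y² + 3/56y → 149/161xy + 81/161xz + 45/46x + 3/7y³ + 31/161y²z + ¼y² - 18/161yz² + 9/46yz + 3/56y + 27/644z
  leading term xy: subtract (-149/9016)·h_1 from 149/161xy + 81/161xz + 45/46x + 3/7y³ + 31/161y²z + ¼y² - 18/161yz² + 9/46yz + 3/56y + 27/644z → 81/161xz + 432/1127x + 3/7y³ + 31/161y²z - 661/4508y² - 18/161yz² + 739/2254yz - 229/1288y + 27/644z - 447/9016
  leading term xz: subtract (-18/23z)·k_3 from 81/161xz + 432/1127x + 3/7y³ + 31/161y²z - 661/4508y² - 18/161yz² + 739/2254yz - 229/1288y + 27/644z - 447/9016 → 432/1127x + 3/7y³ + 31/161y²z - 661/4508y² - 18/161yz² + 1/49yz - 229/1288y + 45/322z - 447/9016
  leading term x: subtract (-96/161)·k_3 from 432/1127x + 3/7y³ + 31/161y²z - 661/4508y² - 18/161yz² + 1/49yz - 229/1288y + 45/322z - 447/9016 → 3/7y³ + 31/161y²z - 661/4508y² - 18/161yz² + 1/49yz - 3715/9016y + 45/322z + 225/9016
  leading term y³: subtract (-54/23y)·k_4 from 3/7y³ + 31/161y²z - 661/4508y² - 18/161yz² + 1/49yz - 3715/9016y + 45/322z + 225/9016 → -1/7y²z - 5/196y² - 18/161yz² + 1/49yz + 65/9016y + 45/322z + 225/9016
  leading term y²z: subtract (18/23z)·k_4 from -1/7y²z - 5/196y² - 18/161yz² + 1/49yz + 65/9016y + 45/322z + 225/9016 → -5/196y² - 45/2254yz + 65/9016y + 225/9016
  leading term y²: subtract (45/322)·k_4 from -5/196y² - 45/2254yz + 65/9016y + 225/9016 → 0
  remainder 0.

S(h_2,k_4): lcm = xy². S = -18/23xyz + 505/322xy + 45/46x + 3/7y³ - 1/7y²z + 9/14y² - 1/14y.
  leading term xyz: subtract (9/644z)·h_1 from -18/23xyz + 505/322xy + 45/46x + 3/7y³ - 1/7y²z + 9/14y² - 1/14y → 505/322xy + 81/161xz + 45/46x + 3/7y³ + 31/161y²z + 9/14y² - 18/161yz² + 9/46yz - 1/14y + 27/644z
  leading term xy: subtract (-505/18032)·h_1 from 505/322xy + 81/161xz + 45/46x + 3/7y³ + 31/161y²z + 9/14y² - 18/161yz² + 9/46yz - 1/14y + 27/644z → 81/161xz - 135/4508x + 3/7y³ + 31/161y²z - 33/1127y² - 18/161yz² + 473/1127yz - 597/1288y + 27/644z - 1515/18032
  leading term xz: subtract (-18/23z)·k_3 from 81/161xz - 135/4508x + 3/7y³ + 31/161y²z - 33/1127y² - 18/161yz² + 473/1127yz - 597/1288y + 27/644z - 1515/18032 → -135/4508x + 3/7y³ + 31/161y²z - 33/1127y² - 18/161yz² + 11/98yz - 597/1288y + 45/322z - 1515/18032
  leading term x: subtract (15/322)·k_3 from -135/4508x + 3/7y³ + 31/161y²z - 33/1127y² - 18/161yz² + 11/98yz - 597/1288y + 45/322z - 1515/18032 → 3/7y³ + 31/161y²z - 33/1127y² - 18/161yz² + 11/98yz - 2007/4508y + 45/322z - 405/4508
  leading term y³: subtract (-54/23y)·k_4 from 3/7y³ + 31/161y²z - 33/1127y² - 18/161yz² + 11/98yz - 2007/4508y + 45/322z - 405/4508 → -1/7y²z + 9/98y² - 18/161yz² + 11/98yz - 117/4508y + 45/322z - 405/4508
  leading term y²z: subtract (18/23z)·k_4 from -1/7y²z + 9/98y² - 18/161yz² + 11/98yz - 117/4508y + 45/322z - 405/4508 → 9/98y² + 81/1127yz - 117/4508y - 405/4508
  leading term y²: subtract (-81/161)·k_4 from 9/98y² + 81/1127yz - 117/4508y - 405/4508 → 0
  remainder 0.

S(k_3,k_4): leading monomials are coprime, so the S-polynomial reduces to 0 (Buchberger's first criterion).
Every S-polynomial of the final basis reduces to 0, so we have a Gröbner basis.
Inter-reduce: drop elements whose leading term is divisible by another's, tail-reduce, and make monic.
Reduced Gröbner basis: {x + 11/18y - 7/36, y² + 18/23yz - 13/46y - 45/46}.

Since the reduced bases disagree, the two ideals are not the same.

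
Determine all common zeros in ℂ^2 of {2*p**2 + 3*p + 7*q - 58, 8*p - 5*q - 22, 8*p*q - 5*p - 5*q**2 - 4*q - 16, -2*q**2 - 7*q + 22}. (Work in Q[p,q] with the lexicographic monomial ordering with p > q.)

{(4, 2)}

Compute a lex Gröbner basis by Buchberger's algorithm.
f_1 = 2*p**2 + 3*p + 7*q - 58, LT = p**2.
f_2 = 8*p - 5*q - 22, LT = p.
f_3 = 8*p*q - 5*p - 5*q**2 - 4*q - 16, LT = p*q.
f_4 = -2*q**2 - 7*q + 22, LT = q**2.

S(f_1,f_2): lcm = p**2. S = 5/8*p*q + 17/4*p + 7/2*q - 29.
  leading term p*q: subtract (5/64*q)·f_2 from 5/8*p*q + 17/4*p + 7/2*q - 29 → 17/4*p + 25/64*q**2 + 167/32*q - 29
  leading term p: subtract (17/32)·f_2 from 17/4*p + 25/64*q**2 + 167/32*q - 29 → 25/64*q**2 + 63/8*q - 277/16
  leading term q**2: subtract (-25/128)·f_4 from 25/64*q**2 + 63/8*q - 277/16 → 833/128*q - 833/64
  leading term q: no divisor's leading term divides it; move 833/128*q to the remainder.
  leading term 1: no divisor's leading term divides it; move -833/64 to the remainder.
  remainder 833/128*q - 833/64 ≠ 0; add h_5 = 833/128*q - 833/64 to the basis.

The other S-polynomials (S(f_1,f_3), S(f_1,f_4), S(f_2,f_3), S(f_2,f_4), S(f_3,f_4), S(f_1,h_5), S(f_2,h_5), S(f_3,h_5), S(f_4,h_5)) all reduce to 0 modulo the current basis, so we have a Gröbner basis.
Inter-reduce: drop elements whose leading term is divisible by another's, tail-reduce, and make monic.
Reduced Gröbner basis: {p - 4, q - 2}.

Elimination: the polynomial q - 2 lies in the elimination ideal for q, so q ∈ {2}. For each such q, the remaining basis elements (now univariate) give the rest of the solution.
  q = 2: the earlier basis element becomes p - 4 = 0, giving p = 4 — point (4, 2).
Each listed point satisfies every original equation (direct substitution).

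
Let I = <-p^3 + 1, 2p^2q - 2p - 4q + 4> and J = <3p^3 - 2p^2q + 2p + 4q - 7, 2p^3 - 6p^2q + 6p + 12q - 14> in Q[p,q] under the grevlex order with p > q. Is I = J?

Yes, the ideals are equal.

For a fixed monomial order, each ideal has a unique reduced Gröbner basis; comparing bases decides equality.
Buchberger on the first generating set:
f_1 = -p^3 + 1, LT = p^3.
f_2 = 2p^2q - 2p - 4q + 4, LT = p^2q.

S(f_1,f_2): lcm = p^3q. S = p^2 + 2pq - 2p - q.
  reduce S modulo (f_1, f_2):
  remainder p^2 + 2pq - 2p - q ≠ 0; add g_3 = p^2 + 2pq - 2p - q to the basis.

S(f_1,g_3): lcm = p^3. S = -2p^2q + 2p^2 + pq - 1.
  reduce S modulo (f_1, f_2, g_3):
  remainder -3pq + 2p - 2q + 3 ≠ 0; add g_4 = -3pq + 2p - 2q + 3 to the basis.

S(f_2,g_3): lcm = p^2q. S = -2pq^2 + 2pq + q^2 - p - 2q + 2.
  reduce S modulo (f_1, f_2, g_3, g_4):
  remainder 7/3q^2 - 5/9p - 40/9q + 8/3 ≠ 0; add g_5 = 7/3q^2 - 5/9p - 40/9q + 8/3 to the basis.

The other S-polynomials (S(f_1,g_4), S(f_2,g_4), S(g_3,g_4), S(f_1,g_5), S(f_2,g_5), S(g_3,g_5), S(g_4,g_5)) all reduce to 0 modulo the current basis, so we have a Gröbner basis.
Inter-reduce: drop elements whose leading term is divisible by another's, tail-reduce, and make monic.
Reduced Gröbner basis: {p^2 - 2/3p - 7/3q + 2, pq - 2/3p + 2/3q - 1, q^2 - 5/21p - 40/21q + 8/7}.

Buchberger on the second generating set:
h_1 = 3p^3 - 2p^2q + 2p + 4q - 7, LT = p^3.
h_2 = 2p^3 - 6p^2q + 6p + 12q - 14, LT = p^3.

S(h_1,h_2): lcm = p^3. S = 7/3p^2q - 7/3p - 14/3q + 14/3.
  reduce S modulo (h_1, h_2):
  remainder 7/3p^2q - 7/3p - 14/3q + 14/3 ≠ 0; add k_3 = 7/3p^2q - 7/3p - 14/3q + 14/3 to the basis.

S(h_1,k_3): lcm = p^3q. S = -2/3p^2q^2 + p^2 + 8/3pq + 4/3q^2 - 2p - 7/3q.
  reduce S modulo (h_1, h_2, k_3):
  remainder p^2 + 2pq - 2p - q ≠ 0; add k_4 = p^2 + 2pq - 2p - q to the basis.

S(h_1,k_4): lcm = p^3. S = -8/3p^2q + 2p^2 + pq + 2/3p + 4/3q - 7/3.
  reduce S modulo (h_1, h_2, k_3, k_4):
  remainder -3pq + 2p - 2q + 3 ≠ 0; add k_5 = -3pq + 2p - 2q + 3 to the basis.

S(k_3,k_4): lcm = p^2q. S = -2pq^2 + 2pq + q^2 - p - 2q + 2.
  reduce S modulo (h_1, h_2, k_3, k_4, k_5):
  remainder 7/3q^2 - 5/9p - 40/9q + 8/3 ≠ 0; add k_6 = 7/3q^2 - 5/9p - 40/9q + 8/3 to the basis.

The other S-polynomials (S(h_2,k_3), S(h_2,k_4), S(h_1,k_5), S(h_2,k_5), S(k_3,k_5), S(k_4,k_5), S(h_1,k_6), S(h_2,k_6), S(k_3,k_6), S(k_4,k_6), S(k_5,k_6)) all reduce to 0 modulo the current basis, so we have a Gröbner basis.
Inter-reduce: drop elements whose leading term is divisible by another's, tail-reduce, and make monic.
Reduced Gröbner basis: {p^2 - 2/3p - 7/3q + 2, pq - 2/3p + 2/3q - 1, q^2 - 5/21p - 40/21q + 8/7}.

The two bases agree; hence the ideals are identical.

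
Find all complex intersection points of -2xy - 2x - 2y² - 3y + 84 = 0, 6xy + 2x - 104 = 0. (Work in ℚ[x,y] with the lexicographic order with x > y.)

Compute a lex Gröbner basis by Buchberger's algorithm.
f_1 = -2xy - 2x - 2y² - 3y + 84, LT = xy.
f_2 = 6xy + 2x - 104, LT = xy.

S(f_1,f_2): lcm = xy. S = ⅔x + y² + 3/2y - 74/3.
  leading term x: no divisor's leading term divides it; move ⅔x to the remainder.
  leading term y²: no divisor's leading term divides it; move y² to the remainder.
  leading term y: no divisor's leading term divides it; move 3/2y to the remainder.
  leading term 1: no divisor's leading term divides it; move -74/3 to the remainder.
  remainder ⅔x + y² + 3/2y - 74/3 ≠ 0; add h_3 = ⅔x + y² + 3/2y - 74/3 to the basis.

S(f_1,h_3): lcm = xy. S = x - 3/2y³ - 5/4y² + 77/2y - 42.
  leading term x: subtract (3/2)·h_3 from x - 3/2y³ - 5/4y² + 77/2y - 42 → -3/2y³ - 11/4y² + 145/4y - 5
  leading term y³: no divisor's leading term divides it; move -3/2y³ to the remainder.
  leading term y²: no divisor's leading term divides it; move -11/4y² to the remainder.
  leading term y: no divisor's leading term divides it; move 145/4y to the remainder.
  leading term 1: no divisor's leading term divides it; move -5 to the remainder.
  remainder -3/2y³ - 11/4y² + 145/4y - 5 ≠ 0; add h_4 = -3/2y³ - 11/4y² + 145/4y - 5 to the basis.

The other S-polynomials (S(f_2,h_3), S(f_1,h_4), S(f_2,h_4), S(h_3,h_4)) all reduce to 0 modulo the current basis, so we have a Gröbner basis.
Inter-reduce: drop elements whose leading term is divisible by another's, tail-reduce, and make monic.
Reduced Gröbner basis: {x + 3/2y² + 9/4y - 37, y³ + 11/6y² - 145/6y + 10/3}.

From the last basis element, y³ + 11/6y² - 145/6y + 10/3 = 0, so y takes values in {4, -35/12 + sqrt(1345)/12, -sqrt(1345)/12 - 35/12}. Each choice, substituted upward through the basis, yields the corresponding point(s) of the solution set.
  y = 4: the earlier basis element becomes x - 4 = 0, giving x = 4 — point (4, 4).
  y = -35/12 + sqrt(1345)/12: the earlier basis element becomes x - 13*sqrt(1345)/24 - 403/24 = 0, giving x = 403/24 + 13*sqrt(1345)/24 — point (403/24 + 13*sqrt(1345)/24, -35/12 + sqrt(1345)/12).
  y = -sqrt(1345)/12 - 35/12: the earlier basis element becomes x - 403/24 + 13*sqrt(1345)/24 = 0, giving x = 403/24 - 13*sqrt(1345)/24 — point (403/24 - 13*sqrt(1345)/24, -sqrt(1345)/12 - 35/12).
Check: every point annihilates each of the original generators.

{(4, 4), (403/24 + 13*sqrt(1345)/24, -35/12 + sqrt(1345)/12), (403/24 - 13*sqrt(1345)/24, -sqrt(1345)/12 - 35/12)}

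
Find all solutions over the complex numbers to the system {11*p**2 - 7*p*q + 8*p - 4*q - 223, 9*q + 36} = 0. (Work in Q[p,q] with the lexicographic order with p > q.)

{(-69/11, -4), (3, -4)}

Compute a lex Gröbner basis by Buchberger's algorithm.
f_1 = 11*p**2 - 7*p*q + 8*p - 4*q - 223, LT = p**2.
f_2 = 9*q + 36, LT = q.

The S-polynomials (S(f_1,f_2)) all reduce to 0 modulo the current basis, so we have a Gröbner basis.
Inter-reduce: drop elements whose leading term is divisible by another's, tail-reduce, and make monic.
Reduced Gröbner basis: {p**2 + 36/11*p - 207/11, q + 4}.

Since the basis is lex-ordered, q + 4 is univariate in q. Its roots are {-4}. Back-substituting each root into the other basis elements fixes the other coordinates.
  q = -4: the earlier basis element becomes p**2 + 36/11*p - 207/11 = 0, giving p = -69/11, 3 — points (-69/11, -4), (3, -4).
Each listed point satisfies every original equation (direct substitution).
A lex Gröbner basis triangularizes the system, enabling back-substitution.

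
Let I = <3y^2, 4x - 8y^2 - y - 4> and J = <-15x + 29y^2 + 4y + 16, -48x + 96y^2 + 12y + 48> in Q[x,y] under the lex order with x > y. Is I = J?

No, the ideals differ.

Equality of ideals is decidable: compute both reduced Gröbner bases (unique for the ordering) and check whether they agree.
Buchberger on the first generating set:
f_1 = 3y^2, LT = y^2.
f_2 = 4x - 8y^2 - y - 4, LT = x.

The S-polynomials (S(f_1,f_2)) all reduce to 0 modulo the current basis, so we have a Gröbner basis.
Inter-reduce: drop elements whose leading term is divisible by another's, tail-reduce, and make monic.
Reduced Gröbner basis: {x - 1/4y - 1, y^2}.

Buchberger on the second generating set:
h_1 = -15x + 29y^2 + 4y + 16, LT = x.
h_2 = -48x + 96y^2 + 12y + 48, LT = x.

S(h_1,h_2): lcm = x. S = 1/15y^2 - 1/60y - 1/15.
  reduce S modulo (h_1, h_2):
  remainder 1/15y^2 - 1/60y - 1/15 ≠ 0; add k_3 = 1/15y^2 - 1/60y - 1/15 to the basis.

The other S-polynomials (S(h_1,k_3), S(h_2,k_3)) all reduce to 0 modulo the current basis, so we have a Gröbner basis.
Inter-reduce: drop elements whose leading term is divisible by another's, tail-reduce, and make monic.
Reduced Gröbner basis: {x - 3/4y - 3, y^2 - 1/4y - 1}.

Since the reduced bases disagree, the two ideals are not the same.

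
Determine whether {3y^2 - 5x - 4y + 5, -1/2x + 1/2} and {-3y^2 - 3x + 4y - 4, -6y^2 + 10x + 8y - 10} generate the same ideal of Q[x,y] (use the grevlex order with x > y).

No, the ideals differ.

For a fixed monomial order, each ideal has a unique reduced Gröbner basis; comparing bases decides equality.
Buchberger on the first generating set:
f_1 = 3y^2 - 5x - 4y + 5, LT = y^2.
f_2 = -1/2x + 1/2, LT = x.

The S-polynomials (S(f_1,f_2)) all reduce to 0 modulo the current basis, so we have a Gröbner basis.
Inter-reduce: drop elements whose leading term is divisible by another's, tail-reduce, and make monic.
Reduced Gröbner basis: {y^2 - 4/3y, x - 1}.

Buchberger on the second generating set:
h_1 = -3y^2 - 3x + 4y - 4, LT = y^2.
h_2 = -6y^2 + 10x + 8y - 10, LT = y^2.

S(h_1,h_2): lcm = y^2. S = 8/3x - 1/3.
  leading term x: no divisor's leading term divides it; move 8/3x to the remainder.
  leading term 1: no divisor's leading term divides it; move -1/3 to the remainder.
  remainder 8/3x - 1/3 ≠ 0; add k_3 = 8/3x - 1/3 to the basis.

The other S-polynomials (S(h_1,k_3), S(h_2,k_3)) all reduce to 0 modulo the current basis, so we have a Gröbner basis.
Inter-reduce: drop elements whose leading term is divisible by another's, tail-reduce, and make monic.
Reduced Gröbner basis: {y^2 - 4/3y + 35/24, x - 1/8}.

Since the reduced bases disagree, the two ideals are not the same.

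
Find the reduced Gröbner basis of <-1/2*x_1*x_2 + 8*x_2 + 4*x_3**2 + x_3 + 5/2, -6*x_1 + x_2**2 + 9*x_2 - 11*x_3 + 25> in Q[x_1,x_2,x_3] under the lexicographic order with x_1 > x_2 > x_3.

f_1 = -1/2*x_1*x_2 + 8*x_2 + 4*x_3**2 + x_3 + 5/2, LT = x_1*x_2.
f_2 = -6*x_1 + x_2**2 + 9*x_2 - 11*x_3 + 25, LT = x_1.

S(f_1,f_2): lcm = x_1*x_2. S = 1/6*x_2**3 + 3/2*x_2**2 - 11/6*x_2*x_3 - 71/6*x_2 - 8*x_3**2 - 2*x_3 - 5.
  reduce S modulo (f_1, f_2):
  remainder 1/6*x_2**3 + 3/2*x_2**2 - 11/6*x_2*x_3 - 71/6*x_2 - 8*x_3**2 - 2*x_3 - 5 ≠ 0; add g_3 = 1/6*x_2**3 + 3/2*x_2**2 - 11/6*x_2*x_3 - 71/6*x_2 - 8*x_3**2 - 2*x_3 - 5 to the basis.

The other S-polynomials (S(f_1,g_3), S(f_2,g_3)) all reduce to 0 modulo the current basis, so we have a Gröbner basis.
Inter-reduce: drop elements whose leading term is divisible by another's, tail-reduce, and make monic.

G = {x_1 - 1/6*x_2**2 - 3/2*x_2 + 11/6*x_3 - 25/6, x_2**3 + 9*x_2**2 - 11*x_2*x_3 - 71*x_2 - 48*x_3**2 - 12*x_3 - 30}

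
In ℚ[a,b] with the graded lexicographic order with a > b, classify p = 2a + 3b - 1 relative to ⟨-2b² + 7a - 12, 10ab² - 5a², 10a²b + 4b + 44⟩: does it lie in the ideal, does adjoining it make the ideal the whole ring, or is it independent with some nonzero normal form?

First compute the reduced Gröbner basis of I by Buchberger's algorithm.
f_1 = -2b² + 7a - 12, LT = b².
f_2 = 10ab² - 5a², LT = ab².
f_3 = 10a²b + 4b + 44, LT = a²b.

S(f_1,f_2): lcm = ab². S = -3a² + 6a.
  leading term a²: no divisor's leading term divides it; move -3a² to the remainder.
  leading term a: no divisor's leading term divides it; move 6a to the remainder.
  remainder -3a² + 6a ≠ 0; add h_4 = -3a² + 6a to the basis.

S(f_1,f_3): lcm = a²b². S = -7/2a³ + 6a² - ⅖b² - 22/5b.
  leading term a³: subtract (7/6a)·h_4 from -7/2a³ + 6a² - ⅖b² - 22/5b → -a² - ⅖b² - 22/5b
  leading term a²: subtract (⅓)·h_4 from -a² - ⅖b² - 22/5b → -⅖b² - 2a - 22/5b
  leading term b²: subtract (⅕)·f_1 from -⅖b² - 2a - 22/5b → -17/5a - 22/5b + 12/5
  leading term a: no divisor's leading term divides it; move -17/5a to the remainder.
  leading term b: no divisor's leading term divides it; move -22/5b to the remainder.
  leading term 1: no divisor's leading term divides it; move 12/5 to the remainder.
  remainder -17/5a - 22/5b + 12/5 ≠ 0; add h_5 = -17/5a - 22/5b + 12/5 to the basis.

S(f_3,h_4): lcm = a²b. S = 2ab + ⅖b + 22/5.
  leading term ab: subtract (-10/17b)·h_5 from 2ab + ⅖b + 22/5 → -44/17b² + 154/85b + 22/5
  leading term b²: subtract (22/17)·f_1 from -44/17b² + 154/85b + 22/5 → -154/17a + 154/85b + 1694/85
  leading term a: subtract (770/289)·h_5 from -154/17a + 154/85b + 1694/85 → 19558/1445b + 19558/1445
  leading term b: no divisor's leading term divides it; move 19558/1445b to the remainder.
  leading term 1: no divisor's leading term divides it; move 19558/1445 to the remainder.
  remainder 19558/1445b + 19558/1445 ≠ 0; add h_6 = 19558/1445b + 19558/1445 to the basis.

The other S-polynomials (S(f_2,f_3), S(f_1,h_4), S(f_2,h_4), S(f_1,h_5), S(f_2,h_5), S(f_3,h_5), S(h_4,h_5), S(f_1,h_6), S(f_2,h_6), S(f_3,h_6), S(h_4,h_6), S(h_5,h_6)) all reduce to 0 modulo the current basis, so we have a Gröbner basis.
Inter-reduce: drop elements whose leading term is divisible by another's, tail-reduce, and make monic.
Reduced Gröbner basis: {a - 2, b + 1}.
Label its elements g_1 = a - 2, g_2 = b + 1.

Reduce p = 2a + 3b - 1 modulo G:
  leading term a: subtract (2)·g_1 from 2a + 3b - 1 → 3b + 3
  leading term b: subtract (3)·g_2 from 3b + 3 → 0
  normal form = 0.
Since the normal form is 0, p ∈ I.

2a + 3b - 1 lies in I (it reduces to 0).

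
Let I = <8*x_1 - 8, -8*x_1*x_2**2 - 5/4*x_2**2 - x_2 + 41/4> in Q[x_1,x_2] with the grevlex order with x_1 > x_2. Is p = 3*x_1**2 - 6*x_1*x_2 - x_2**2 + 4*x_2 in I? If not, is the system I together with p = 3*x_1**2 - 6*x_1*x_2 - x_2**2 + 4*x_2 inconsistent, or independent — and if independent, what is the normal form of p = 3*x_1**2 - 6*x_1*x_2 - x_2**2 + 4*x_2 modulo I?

First compute the reduced Gröbner basis of I by Buchberger's algorithm.
f_1 = 8*x_1 - 8, LT = x_1.
f_2 = -8*x_1*x_2**2 - 5/4*x_2**2 - x_2 + 41/4, LT = x_1*x_2**2.

S(f_1,f_2): lcm = x_1*x_2**2. S = -37/32*x_2**2 - 1/8*x_2 + 41/32.
  leading term x_2**2: no divisor's leading term divides it; move -37/32*x_2**2 to the remainder.
  leading term x_2: no divisor's leading term divides it; move -1/8*x_2 to the remainder.
  leading term 1: no divisor's leading term divides it; move 41/32 to the remainder.
  remainder -37/32*x_2**2 - 1/8*x_2 + 41/32 ≠ 0; add h_3 = -37/32*x_2**2 - 1/8*x_2 + 41/32 to the basis.

The other S-polynomials (S(f_1,h_3), S(f_2,h_3)) all reduce to 0 modulo the current basis, so we have a Gröbner basis.
Inter-reduce: drop elements whose leading term is divisible by another's, tail-reduce, and make monic.
Reduced Gröbner basis: {x_2**2 + 4/37*x_2 - 41/37, x_1 - 1}.
Label its elements g_1 = x_2**2 + 4/37*x_2 - 41/37, g_2 = x_1 - 1.

Reduce p = 3*x_1**2 - 6*x_1*x_2 - x_2**2 + 4*x_2 modulo G:
  leading term x_1**2: subtract (3*x_1)·g_2 from 3*x_1**2 - 6*x_1*x_2 - x_2**2 + 4*x_2 → -6*x_1*x_2 - x_2**2 + 3*x_1 + 4*x_2
  leading term x_1*x_2: subtract (-6*x_2)·g_2 from -6*x_1*x_2 - x_2**2 + 3*x_1 + 4*x_2 → -x_2**2 + 3*x_1 - 2*x_2
  leading term x_2**2: subtract (-1)·g_1 from -x_2**2 + 3*x_1 - 2*x_2 → 3*x_1 - 70/37*x_2 - 41/37
  leading term x_1: subtract (3)·g_2 from 3*x_1 - 70/37*x_2 - 41/37 → -70/37*x_2 + 70/37
  leading term x_2: no divisor's leading term divides it; move -70/37*x_2 to the remainder.
  leading term 1: no divisor's leading term divides it; move 70/37 to the remainder.
  normal form = -70/37*x_2 + 70/37.
The normal form is nonzero, so p ∉ I. Since p minus its normal form lies in I, I + (p) = I + (r) where r = -70/37*x_2 + 70/37; decide whether this ideal is the whole ring.
Run Buchberger on G together with r (pairs among the g_i already reduce to 0 since G is a Gröbner basis):
g_1 = x_2**2 + 4/37*x_2 - 41/37, LT = x_2**2.
g_2 = x_1 - 1, LT = x_1.
r = -70/37*x_2 + 70/37, LT = x_2.

The S-polynomials (S(g_1,g_2), S(g_1,r), S(g_2,r)) all reduce to 0 modulo the current basis, so we have a Gröbner basis.
Inter-reduce: drop elements whose leading term is divisible by another's, tail-reduce, and make monic.
Reduced Gröbner basis: {x_1 - 1, x_2 - 1}.
The reduced Gröbner basis of I + (p) is {x_1 - 1, x_2 - 1} ≠ {1}, a proper ideal, so the enlarged system stays consistent: p is independent of I, with normal form -70/37*x_2 + 70/37.

3*x_1**2 - 6*x_1*x_2 - x_2**2 + 4*x_2 is independent of I; its normal form modulo I is -70/37*x_2 + 70/37.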